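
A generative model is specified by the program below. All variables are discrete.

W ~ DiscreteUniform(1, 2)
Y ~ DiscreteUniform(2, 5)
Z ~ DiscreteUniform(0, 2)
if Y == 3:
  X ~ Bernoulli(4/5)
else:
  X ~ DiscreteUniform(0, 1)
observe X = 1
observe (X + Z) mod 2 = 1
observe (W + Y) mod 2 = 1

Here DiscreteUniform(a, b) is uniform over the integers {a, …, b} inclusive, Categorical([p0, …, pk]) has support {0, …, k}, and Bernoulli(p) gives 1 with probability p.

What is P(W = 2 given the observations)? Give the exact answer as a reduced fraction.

P(W = 2 | obs) = 13/23

Enumerate traces; 8 have nonzero weight after conditioning:
  (W=1, Y=2, Z=0, X=1) weight 1/48
  (W=1, Y=2, Z=2, X=1) weight 1/48
  (W=1, Y=4, Z=0, X=1) weight 1/48
  (W=1, Y=4, Z=2, X=1) weight 1/48
  (W=2, Y=3, Z=0, X=1) weight 1/30
  (W=2, Y=3, Z=2, X=1) weight 1/30
  (W=2, Y=5, Z=0, X=1) weight 1/48
  (W=2, Y=5, Z=2, X=1) weight 1/48
Group by W:
  weight(W=1) = 1/12
  weight(W=2) = 13/120
Total weight = 1/12 + 13/120 = 23/120
P(W=1 | obs) = 1/12 / 23/120 = 10/23
P(W=2 | obs) = 13/120 / 23/120 = 13/23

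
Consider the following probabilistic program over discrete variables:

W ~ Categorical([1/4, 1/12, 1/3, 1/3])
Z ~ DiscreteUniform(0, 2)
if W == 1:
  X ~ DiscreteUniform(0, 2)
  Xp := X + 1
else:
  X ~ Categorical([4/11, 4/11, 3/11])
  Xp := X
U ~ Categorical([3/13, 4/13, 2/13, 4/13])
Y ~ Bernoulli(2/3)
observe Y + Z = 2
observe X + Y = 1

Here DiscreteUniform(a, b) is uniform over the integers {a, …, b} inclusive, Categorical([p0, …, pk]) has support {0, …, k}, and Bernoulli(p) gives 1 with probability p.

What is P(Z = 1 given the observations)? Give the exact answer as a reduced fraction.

P(Z = 1 | obs) = 2/3

Enumerate traces; 32 have nonzero weight after conditioning:
  (W=0, Z=1, X=0, U=0, Y=1) weight 2/429
  (W=0, Z=1, X=0, U=1, Y=1) weight 8/1287
  (W=0, Z=1, X=0, U=2, Y=1) weight 4/1287
  (W=0, Z=1, X=0, U=3, Y=1) weight 8/1287
  (W=0, Z=2, X=1, U=0, Y=0) weight 1/429
  (W=0, Z=2, X=1, U=1, Y=0) weight 4/1287
  (W=0, Z=2, X=1, U=2, Y=0) weight 2/1287
  (W=0, Z=2, X=1, U=3, Y=0) weight 4/1287
  … 24 more
Group by Z:
  weight(Z=1) = 13/162
  weight(Z=2) = 13/324
Total weight = 13/162 + 13/324 = 13/108
P(Z=1 | obs) = 13/162 / 13/108 = 2/3
P(Z=2 | obs) = 13/324 / 13/108 = 1/3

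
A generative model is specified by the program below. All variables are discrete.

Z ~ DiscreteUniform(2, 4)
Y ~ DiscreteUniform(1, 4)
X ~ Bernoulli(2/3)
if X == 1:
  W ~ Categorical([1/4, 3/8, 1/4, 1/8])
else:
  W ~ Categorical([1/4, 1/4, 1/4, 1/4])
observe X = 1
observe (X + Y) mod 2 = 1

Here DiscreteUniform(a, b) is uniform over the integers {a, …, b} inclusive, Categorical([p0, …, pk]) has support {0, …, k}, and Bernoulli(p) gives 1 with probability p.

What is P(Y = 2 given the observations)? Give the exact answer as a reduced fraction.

Enumerate traces; 24 have nonzero weight after conditioning:
  (Z=2, Y=2, X=1, W=0) weight 1/72
  (Z=2, Y=2, X=1, W=1) weight 1/48
  (Z=2, Y=2, X=1, W=2) weight 1/72
  (Z=2, Y=2, X=1, W=3) weight 1/144
  (Z=2, Y=4, X=1, W=0) weight 1/72
  (Z=2, Y=4, X=1, W=1) weight 1/48
  (Z=2, Y=4, X=1, W=2) weight 1/72
  (Z=2, Y=4, X=1, W=3) weight 1/144
  … 16 more
Group by Y:
  weight(Y=2) = 1/6
  weight(Y=4) = 1/6
Total weight = 1/6 + 1/6 = 1/3
P(Y=2 | obs) = 1/6 / 1/3 = 1/2
P(Y=4 | obs) = 1/6 / 1/3 = 1/2

P(Y = 2 | obs) = 1/2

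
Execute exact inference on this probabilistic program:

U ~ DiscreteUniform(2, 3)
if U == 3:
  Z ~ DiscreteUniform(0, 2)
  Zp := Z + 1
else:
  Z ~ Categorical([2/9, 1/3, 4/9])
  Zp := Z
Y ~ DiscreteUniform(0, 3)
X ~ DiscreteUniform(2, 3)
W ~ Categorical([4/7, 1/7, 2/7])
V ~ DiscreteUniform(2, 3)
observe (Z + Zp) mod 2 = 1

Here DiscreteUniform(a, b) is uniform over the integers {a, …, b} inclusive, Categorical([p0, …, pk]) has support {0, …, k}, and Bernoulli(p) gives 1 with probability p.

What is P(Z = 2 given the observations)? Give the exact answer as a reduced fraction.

Enumerate traces; 144 have nonzero weight after conditioning:
  (U=3, Z=0, Y=0, X=2, W=0, V=2) weight 1/168
  (U=3, Z=0, Y=0, X=2, W=0, V=3) weight 1/168
  (U=3, Z=0, Y=0, X=2, W=1, V=2) weight 1/672
  (U=3, Z=0, Y=0, X=2, W=1, V=3) weight 1/672
  (U=3, Z=0, Y=0, X=2, W=2, V=2) weight 1/336
  (U=3, Z=0, Y=0, X=2, W=2, V=3) weight 1/336
  (U=3, Z=0, Y=0, X=3, W=0, V=2) weight 1/168
  (U=3, Z=0, Y=0, X=3, W=0, V=3) weight 1/168
  (U=3, Z=1, Y=0, X=2, W=0, V=2) weight 1/168
  (U=3, Z=2, Y=0, X=2, W=0, V=2) weight 1/168
  … 134 more
Group by Z:
  weight(Z=0) = 1/6
  weight(Z=1) = 1/6
  weight(Z=2) = 1/6
Total weight = 1/6 + 1/6 + 1/6 = 1/2
P(Z=0 | obs) = 1/6 / 1/2 = 1/3
P(Z=1 | obs) = 1/6 / 1/2 = 1/3
P(Z=2 | obs) = 1/6 / 1/2 = 1/3

P(Z = 2 | obs) = 1/3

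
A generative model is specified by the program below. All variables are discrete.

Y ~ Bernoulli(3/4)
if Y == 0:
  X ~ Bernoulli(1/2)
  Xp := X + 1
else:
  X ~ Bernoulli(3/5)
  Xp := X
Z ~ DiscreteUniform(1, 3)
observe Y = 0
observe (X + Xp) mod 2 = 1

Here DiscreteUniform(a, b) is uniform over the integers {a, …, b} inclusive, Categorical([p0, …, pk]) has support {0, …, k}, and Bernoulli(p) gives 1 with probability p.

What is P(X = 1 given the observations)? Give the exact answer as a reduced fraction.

P(X = 1 | obs) = 1/2

Enumerate traces; 6 have nonzero weight after conditioning:
  (Y=0, X=0, Z=1) weight 1/24
  (Y=0, X=0, Z=2) weight 1/24
  (Y=0, X=0, Z=3) weight 1/24
  (Y=0, X=1, Z=1) weight 1/24
  (Y=0, X=1, Z=2) weight 1/24
  (Y=0, X=1, Z=3) weight 1/24
Group by X:
  weight(X=0) = 1/8
  weight(X=1) = 1/8
Total weight = 1/8 + 1/8 = 1/4
P(X=0 | obs) = 1/8 / 1/4 = 1/2
P(X=1 | obs) = 1/8 / 1/4 = 1/2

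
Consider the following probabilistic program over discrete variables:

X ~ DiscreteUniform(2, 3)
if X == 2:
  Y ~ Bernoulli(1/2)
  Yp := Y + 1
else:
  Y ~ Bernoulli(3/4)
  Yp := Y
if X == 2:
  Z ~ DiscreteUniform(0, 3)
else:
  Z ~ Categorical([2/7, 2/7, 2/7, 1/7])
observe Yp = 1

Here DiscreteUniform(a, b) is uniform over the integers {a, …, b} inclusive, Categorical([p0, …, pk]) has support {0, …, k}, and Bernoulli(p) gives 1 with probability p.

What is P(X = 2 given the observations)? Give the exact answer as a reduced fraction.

Enumerate traces; 8 have nonzero weight after conditioning:
  (X=2, Y=0, Z=0) weight 1/16
  (X=2, Y=0, Z=1) weight 1/16
  (X=2, Y=0, Z=2) weight 1/16
  (X=2, Y=0, Z=3) weight 1/16
  (X=3, Y=1, Z=0) weight 3/28
  (X=3, Y=1, Z=1) weight 3/28
  (X=3, Y=1, Z=2) weight 3/28
  (X=3, Y=1, Z=3) weight 3/56
Group by X:
  weight(X=2) = 1/4
  weight(X=3) = 3/8
Total weight = 1/4 + 3/8 = 5/8
P(X=2 | obs) = 1/4 / 5/8 = 2/5
P(X=3 | obs) = 3/8 / 5/8 = 3/5

P(X = 2 | obs) = 2/5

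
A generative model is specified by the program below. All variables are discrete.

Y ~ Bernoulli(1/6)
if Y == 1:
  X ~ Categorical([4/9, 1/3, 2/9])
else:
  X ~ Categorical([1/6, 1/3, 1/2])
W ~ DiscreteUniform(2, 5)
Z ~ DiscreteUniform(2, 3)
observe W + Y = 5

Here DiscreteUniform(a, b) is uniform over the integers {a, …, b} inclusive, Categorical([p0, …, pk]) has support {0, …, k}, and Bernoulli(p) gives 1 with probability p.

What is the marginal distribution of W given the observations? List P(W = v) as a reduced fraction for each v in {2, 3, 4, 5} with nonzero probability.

P(W=4) = 1/6, P(W=5) = 5/6

Enumerate traces; 12 have nonzero weight after conditioning:
  (Y=0, X=0, W=5, Z=2) weight 5/288
  (Y=0, X=0, W=5, Z=3) weight 5/288
  (Y=0, X=1, W=5, Z=2) weight 5/144
  (Y=0, X=1, W=5, Z=3) weight 5/144
  (Y=0, X=2, W=5, Z=2) weight 5/96
  (Y=0, X=2, W=5, Z=3) weight 5/96
  (Y=1, X=0, W=4, Z=2) weight 1/108
  (Y=1, X=0, W=4, Z=3) weight 1/108
  … 4 more
Group by W:
  weight(W=4) = 1/24
  weight(W=5) = 5/24
Total weight = 1/24 + 5/24 = 1/4
P(W=4 | obs) = 1/24 / 1/4 = 1/6
P(W=5 | obs) = 5/24 / 1/4 = 5/6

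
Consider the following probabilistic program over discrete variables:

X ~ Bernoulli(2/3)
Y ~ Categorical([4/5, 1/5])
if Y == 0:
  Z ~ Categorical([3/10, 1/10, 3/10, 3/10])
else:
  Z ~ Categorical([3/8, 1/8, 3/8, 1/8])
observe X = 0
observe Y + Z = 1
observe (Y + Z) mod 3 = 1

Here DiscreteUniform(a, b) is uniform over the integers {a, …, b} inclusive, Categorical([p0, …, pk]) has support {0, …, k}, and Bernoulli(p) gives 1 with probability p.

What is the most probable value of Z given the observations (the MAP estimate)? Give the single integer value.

argmax_v P(Z = v | obs) = 1

Enumerate traces; 2 have nonzero weight after conditioning:
  (X=0, Y=0, Z=1) weight 2/75
  (X=0, Y=1, Z=0) weight 1/40
Group by Z:
  weight(Z=0) = 1/40
  weight(Z=1) = 2/75
Total weight = 1/40 + 2/75 = 31/600
P(Z=0 | obs) = 1/40 / 31/600 = 15/31
P(Z=1 | obs) = 2/75 / 31/600 = 16/31
argmax = 1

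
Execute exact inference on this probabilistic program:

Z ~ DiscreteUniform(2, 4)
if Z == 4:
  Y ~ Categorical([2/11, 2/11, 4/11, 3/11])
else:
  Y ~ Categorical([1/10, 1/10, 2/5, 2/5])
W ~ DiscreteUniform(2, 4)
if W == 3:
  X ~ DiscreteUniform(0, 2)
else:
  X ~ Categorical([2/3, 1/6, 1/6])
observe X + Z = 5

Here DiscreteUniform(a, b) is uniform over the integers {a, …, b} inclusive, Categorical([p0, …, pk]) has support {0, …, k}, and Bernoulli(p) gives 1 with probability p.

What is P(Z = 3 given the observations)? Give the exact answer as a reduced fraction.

P(Z = 3 | obs) = 1/2

Enumerate traces; 24 have nonzero weight after conditioning:
  (Z=3, Y=0, W=2, X=2) weight 1/540
  (Z=3, Y=0, W=3, X=2) weight 1/270
  (Z=3, Y=0, W=4, X=2) weight 1/540
  (Z=3, Y=1, W=2, X=2) weight 1/540
  (Z=3, Y=1, W=3, X=2) weight 1/270
  (Z=3, Y=1, W=4, X=2) weight 1/540
  (Z=3, Y=2, W=2, X=2) weight 1/135
  (Z=3, Y=2, W=3, X=2) weight 2/135
  (Z=4, Y=0, W=2, X=1) weight 1/297
  … 15 more
Group by Z:
  weight(Z=3) = 2/27
  weight(Z=4) = 2/27
Total weight = 2/27 + 2/27 = 4/27
P(Z=3 | obs) = 2/27 / 4/27 = 1/2
P(Z=4 | obs) = 2/27 / 4/27 = 1/2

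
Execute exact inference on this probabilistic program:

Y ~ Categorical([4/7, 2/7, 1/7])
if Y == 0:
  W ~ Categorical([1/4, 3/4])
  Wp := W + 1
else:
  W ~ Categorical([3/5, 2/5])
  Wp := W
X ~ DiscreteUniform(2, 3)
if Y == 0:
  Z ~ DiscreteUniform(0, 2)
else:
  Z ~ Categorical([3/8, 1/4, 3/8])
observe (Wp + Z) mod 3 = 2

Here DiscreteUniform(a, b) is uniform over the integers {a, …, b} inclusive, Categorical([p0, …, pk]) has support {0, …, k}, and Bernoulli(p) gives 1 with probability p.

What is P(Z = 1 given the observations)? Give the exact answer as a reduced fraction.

Enumerate traces; 12 have nonzero weight after conditioning:
  (Y=0, W=0, X=2, Z=1) weight 1/42
  (Y=0, W=0, X=3, Z=1) weight 1/42
  (Y=0, W=1, X=2, Z=0) weight 1/14
  (Y=0, W=1, X=3, Z=0) weight 1/14
  (Y=1, W=0, X=2, Z=2) weight 9/280
  (Y=1, W=0, X=3, Z=2) weight 9/280
  (Y=1, W=1, X=2, Z=1) weight 1/70
  (Y=1, W=1, X=3, Z=1) weight 1/70
  … 4 more
Group by Z:
  weight(Z=0) = 1/7
  weight(Z=1) = 19/210
  weight(Z=2) = 27/280
Total weight = 1/7 + 19/210 + 27/280 = 277/840
P(Z=0 | obs) = 1/7 / 277/840 = 120/277
P(Z=1 | obs) = 19/210 / 277/840 = 76/277
P(Z=2 | obs) = 27/280 / 277/840 = 81/277

P(Z = 1 | obs) = 76/277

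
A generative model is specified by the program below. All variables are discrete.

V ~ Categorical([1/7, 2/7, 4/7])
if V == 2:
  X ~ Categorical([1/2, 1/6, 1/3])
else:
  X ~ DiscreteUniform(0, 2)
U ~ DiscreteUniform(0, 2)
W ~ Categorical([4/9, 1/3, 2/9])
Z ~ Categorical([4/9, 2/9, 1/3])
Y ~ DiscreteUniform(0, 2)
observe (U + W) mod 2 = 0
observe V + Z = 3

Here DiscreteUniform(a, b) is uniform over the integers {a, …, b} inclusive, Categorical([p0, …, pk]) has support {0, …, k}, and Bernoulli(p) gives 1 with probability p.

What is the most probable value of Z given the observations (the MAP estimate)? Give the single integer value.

Enumerate traces; 90 have nonzero weight after conditioning:
  (V=1, X=0, U=0, W=0, Z=2, Y=0) weight 8/5103
  (V=1, X=0, U=0, W=0, Z=2, Y=1) weight 8/5103
  (V=1, X=0, U=0, W=0, Z=2, Y=2) weight 8/5103
  (V=1, X=0, U=0, W=2, Z=2, Y=0) weight 4/5103
  (V=1, X=0, U=0, W=2, Z=2, Y=1) weight 4/5103
  (V=1, X=0, U=0, W=2, Z=2, Y=2) weight 4/5103
  (V=1, X=0, U=1, W=1, Z=2, Y=0) weight 2/1701
  (V=1, X=0, U=1, W=1, Z=2, Y=1) weight 2/1701
  (V=2, X=0, U=0, W=0, Z=1, Y=0) weight 16/5103
  … 81 more
Group by Z:
  weight(Z=1) = 40/567
  weight(Z=2) = 10/189
Total weight = 40/567 + 10/189 = 10/81
P(Z=1 | obs) = 40/567 / 10/81 = 4/7
P(Z=2 | obs) = 10/189 / 10/81 = 3/7
argmax = 1

argmax_v P(Z = v | obs) = 1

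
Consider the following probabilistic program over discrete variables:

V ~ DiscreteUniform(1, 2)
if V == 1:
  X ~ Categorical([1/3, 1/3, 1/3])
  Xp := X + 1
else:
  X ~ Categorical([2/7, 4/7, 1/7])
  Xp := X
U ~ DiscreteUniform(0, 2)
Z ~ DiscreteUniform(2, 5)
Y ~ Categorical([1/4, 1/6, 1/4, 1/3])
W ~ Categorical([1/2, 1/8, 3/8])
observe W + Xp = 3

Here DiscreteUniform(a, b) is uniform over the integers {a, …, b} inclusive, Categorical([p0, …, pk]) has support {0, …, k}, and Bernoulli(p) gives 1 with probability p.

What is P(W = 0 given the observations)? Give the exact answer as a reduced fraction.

P(W = 0 | obs) = 28/95

Enumerate traces; 240 have nonzero weight after conditioning:
  (V=1, X=0, U=0, Z=2, Y=0, W=2) weight 1/768
  (V=1, X=0, U=0, Z=2, Y=1, W=2) weight 1/1152
  (V=1, X=0, U=0, Z=2, Y=2, W=2) weight 1/768
  (V=1, X=0, U=0, Z=2, Y=3, W=2) weight 1/576
  (V=1, X=0, U=0, Z=3, Y=0, W=2) weight 1/768
  (V=1, X=0, U=0, Z=3, Y=1, W=2) weight 1/1152
  (V=1, X=0, U=0, Z=3, Y=2, W=2) weight 1/768
  (V=1, X=0, U=0, Z=3, Y=3, W=2) weight 1/576
  (V=1, X=1, U=0, Z=2, Y=0, W=1) weight 1/2304
  (V=1, X=2, U=0, Z=2, Y=0, W=0) weight 1/576
  … 230 more
Group by W:
  weight(W=0) = 1/12
  weight(W=1) = 5/168
  weight(W=2) = 19/112
Total weight = 1/12 + 5/168 + 19/112 = 95/336
P(W=0 | obs) = 1/12 / 95/336 = 28/95
P(W=1 | obs) = 5/168 / 95/336 = 2/19
P(W=2 | obs) = 19/112 / 95/336 = 3/5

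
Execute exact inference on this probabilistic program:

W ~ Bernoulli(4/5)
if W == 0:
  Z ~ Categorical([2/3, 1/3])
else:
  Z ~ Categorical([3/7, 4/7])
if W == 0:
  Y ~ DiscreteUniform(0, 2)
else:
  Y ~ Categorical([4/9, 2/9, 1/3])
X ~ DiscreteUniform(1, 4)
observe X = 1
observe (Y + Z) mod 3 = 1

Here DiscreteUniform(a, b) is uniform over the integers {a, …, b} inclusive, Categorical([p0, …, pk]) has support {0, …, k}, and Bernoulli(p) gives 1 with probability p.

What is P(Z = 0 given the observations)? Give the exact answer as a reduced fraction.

P(Z = 0 | obs) = 38/109

Enumerate traces; 4 have nonzero weight after conditioning:
  (W=0, Z=0, Y=1, X=1) weight 1/90
  (W=0, Z=1, Y=0, X=1) weight 1/180
  (W=1, Z=0, Y=1, X=1) weight 2/105
  (W=1, Z=1, Y=0, X=1) weight 16/315
Group by Z:
  weight(Z=0) = 19/630
  weight(Z=1) = 71/1260
Total weight = 19/630 + 71/1260 = 109/1260
P(Z=0 | obs) = 19/630 / 109/1260 = 38/109
P(Z=1 | obs) = 71/1260 / 109/1260 = 71/109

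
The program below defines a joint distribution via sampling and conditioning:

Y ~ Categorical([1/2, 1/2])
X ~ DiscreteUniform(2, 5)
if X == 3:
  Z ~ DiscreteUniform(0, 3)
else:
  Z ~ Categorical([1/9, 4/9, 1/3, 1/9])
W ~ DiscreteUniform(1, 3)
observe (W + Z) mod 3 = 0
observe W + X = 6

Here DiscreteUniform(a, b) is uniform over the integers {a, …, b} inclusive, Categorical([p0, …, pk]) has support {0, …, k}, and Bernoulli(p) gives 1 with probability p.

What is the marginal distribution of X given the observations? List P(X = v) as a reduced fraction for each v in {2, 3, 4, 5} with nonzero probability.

P(X=3) = 9/23, P(X=4) = 8/23, P(X=5) = 6/23

Enumerate traces; 8 have nonzero weight after conditioning:
  (Y=0, X=3, Z=0, W=3) weight 1/96
  (Y=0, X=3, Z=3, W=3) weight 1/96
  (Y=0, X=4, Z=1, W=2) weight 1/54
  (Y=0, X=5, Z=2, W=1) weight 1/72
  (Y=1, X=3, Z=0, W=3) weight 1/96
  (Y=1, X=3, Z=3, W=3) weight 1/96
  (Y=1, X=4, Z=1, W=2) weight 1/54
  (Y=1, X=5, Z=2, W=1) weight 1/72
Group by X:
  weight(X=3) = 1/24
  weight(X=4) = 1/27
  weight(X=5) = 1/36
Total weight = 1/24 + 1/27 + 1/36 = 23/216
P(X=3 | obs) = 1/24 / 23/216 = 9/23
P(X=4 | obs) = 1/27 / 23/216 = 8/23
P(X=5 | obs) = 1/36 / 23/216 = 6/23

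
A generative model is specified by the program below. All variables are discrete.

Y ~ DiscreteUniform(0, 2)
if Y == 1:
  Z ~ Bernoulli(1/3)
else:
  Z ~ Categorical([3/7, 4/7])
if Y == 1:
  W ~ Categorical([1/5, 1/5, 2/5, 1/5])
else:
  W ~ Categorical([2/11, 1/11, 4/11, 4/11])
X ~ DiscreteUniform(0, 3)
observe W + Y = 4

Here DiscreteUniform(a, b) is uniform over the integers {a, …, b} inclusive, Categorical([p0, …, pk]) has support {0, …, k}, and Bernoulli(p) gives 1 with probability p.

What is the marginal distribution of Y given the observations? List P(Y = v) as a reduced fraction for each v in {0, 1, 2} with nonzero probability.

P(Y=1) = 11/31, P(Y=2) = 20/31

Enumerate traces; 16 have nonzero weight after conditioning:
  (Y=1, Z=0, W=3, X=0) weight 1/90
  (Y=1, Z=0, W=3, X=1) weight 1/90
  (Y=1, Z=0, W=3, X=2) weight 1/90
  (Y=1, Z=0, W=3, X=3) weight 1/90
  (Y=1, Z=1, W=3, X=0) weight 1/180
  (Y=1, Z=1, W=3, X=1) weight 1/180
  (Y=1, Z=1, W=3, X=2) weight 1/180
  (Y=1, Z=1, W=3, X=3) weight 1/180
  (Y=2, Z=0, W=2, X=0) weight 1/77
  … 7 more
Group by Y:
  weight(Y=1) = 1/15
  weight(Y=2) = 4/33
Total weight = 1/15 + 4/33 = 31/165
P(Y=1 | obs) = 1/15 / 31/165 = 11/31
P(Y=2 | obs) = 4/33 / 31/165 = 20/31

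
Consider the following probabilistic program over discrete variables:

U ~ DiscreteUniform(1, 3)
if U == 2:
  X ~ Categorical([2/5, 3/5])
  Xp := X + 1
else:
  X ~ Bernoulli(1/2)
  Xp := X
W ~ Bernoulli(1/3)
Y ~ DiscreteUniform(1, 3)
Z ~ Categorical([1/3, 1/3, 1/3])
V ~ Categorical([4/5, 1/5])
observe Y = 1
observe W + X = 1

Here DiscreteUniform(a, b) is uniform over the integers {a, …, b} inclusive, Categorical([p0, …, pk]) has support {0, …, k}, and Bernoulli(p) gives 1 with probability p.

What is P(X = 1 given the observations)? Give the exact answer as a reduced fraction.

P(X = 1 | obs) = 16/23

Enumerate traces; 36 have nonzero weight after conditioning:
  (U=1, X=0, W=1, Y=1, Z=0, V=0) weight 2/405
  (U=1, X=0, W=1, Y=1, Z=0, V=1) weight 1/810
  (U=1, X=0, W=1, Y=1, Z=1, V=0) weight 2/405
  (U=1, X=0, W=1, Y=1, Z=1, V=1) weight 1/810
  (U=1, X=0, W=1, Y=1, Z=2, V=0) weight 2/405
  (U=1, X=0, W=1, Y=1, Z=2, V=1) weight 1/810
  (U=1, X=1, W=0, Y=1, Z=0, V=0) weight 4/405
  (U=1, X=1, W=0, Y=1, Z=0, V=1) weight 1/405
  … 28 more
Group by X:
  weight(X=0) = 7/135
  weight(X=1) = 16/135
Total weight = 7/135 + 16/135 = 23/135
P(X=0 | obs) = 7/135 / 23/135 = 7/23
P(X=1 | obs) = 16/135 / 23/135 = 16/23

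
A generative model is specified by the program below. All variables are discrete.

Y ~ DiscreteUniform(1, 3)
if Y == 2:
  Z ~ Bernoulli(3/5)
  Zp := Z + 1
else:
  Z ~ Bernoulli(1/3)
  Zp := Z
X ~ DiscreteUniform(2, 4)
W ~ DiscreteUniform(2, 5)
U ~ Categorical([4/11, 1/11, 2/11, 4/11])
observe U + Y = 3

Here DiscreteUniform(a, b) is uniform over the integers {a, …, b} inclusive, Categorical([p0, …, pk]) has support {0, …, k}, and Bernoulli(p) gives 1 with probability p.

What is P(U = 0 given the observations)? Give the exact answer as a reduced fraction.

Enumerate traces; 72 have nonzero weight after conditioning:
  (Y=1, Z=0, X=2, W=2, U=2) weight 1/297
  (Y=1, Z=0, X=2, W=3, U=2) weight 1/297
  (Y=1, Z=0, X=2, W=4, U=2) weight 1/297
  (Y=1, Z=0, X=2, W=5, U=2) weight 1/297
  (Y=1, Z=0, X=3, W=2, U=2) weight 1/297
  (Y=1, Z=0, X=3, W=3, U=2) weight 1/297
  (Y=1, Z=0, X=3, W=4, U=2) weight 1/297
  (Y=1, Z=0, X=3, W=5, U=2) weight 1/297
  (Y=2, Z=0, X=2, W=2, U=1) weight 1/990
  (Y=3, Z=0, X=2, W=2, U=0) weight 2/297
  … 62 more
Group by U:
  weight(U=0) = 4/33
  weight(U=1) = 1/33
  weight(U=2) = 2/33
Total weight = 4/33 + 1/33 + 2/33 = 7/33
P(U=0 | obs) = 4/33 / 7/33 = 4/7
P(U=1 | obs) = 1/33 / 7/33 = 1/7
P(U=2 | obs) = 2/33 / 7/33 = 2/7

P(U = 0 | obs) = 4/7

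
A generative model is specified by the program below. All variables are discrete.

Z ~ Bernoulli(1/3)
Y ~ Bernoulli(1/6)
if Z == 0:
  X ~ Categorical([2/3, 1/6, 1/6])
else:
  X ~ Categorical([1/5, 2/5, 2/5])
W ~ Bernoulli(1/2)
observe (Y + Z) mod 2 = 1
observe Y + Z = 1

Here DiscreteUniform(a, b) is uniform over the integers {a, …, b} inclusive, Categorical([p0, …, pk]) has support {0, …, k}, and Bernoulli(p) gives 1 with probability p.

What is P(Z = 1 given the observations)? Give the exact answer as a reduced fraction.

Enumerate traces; 12 have nonzero weight after conditioning:
  (Z=0, Y=1, X=0, W=0) weight 1/27
  (Z=0, Y=1, X=0, W=1) weight 1/27
  (Z=0, Y=1, X=1, W=0) weight 1/108
  (Z=0, Y=1, X=1, W=1) weight 1/108
  (Z=0, Y=1, X=2, W=0) weight 1/108
  (Z=0, Y=1, X=2, W=1) weight 1/108
  (Z=1, Y=0, X=0, W=0) weight 1/36
  (Z=1, Y=0, X=0, W=1) weight 1/36
  … 4 more
Group by Z:
  weight(Z=0) = 1/9
  weight(Z=1) = 5/18
Total weight = 1/9 + 5/18 = 7/18
P(Z=0 | obs) = 1/9 / 7/18 = 2/7
P(Z=1 | obs) = 5/18 / 7/18 = 5/7

P(Z = 1 | obs) = 5/7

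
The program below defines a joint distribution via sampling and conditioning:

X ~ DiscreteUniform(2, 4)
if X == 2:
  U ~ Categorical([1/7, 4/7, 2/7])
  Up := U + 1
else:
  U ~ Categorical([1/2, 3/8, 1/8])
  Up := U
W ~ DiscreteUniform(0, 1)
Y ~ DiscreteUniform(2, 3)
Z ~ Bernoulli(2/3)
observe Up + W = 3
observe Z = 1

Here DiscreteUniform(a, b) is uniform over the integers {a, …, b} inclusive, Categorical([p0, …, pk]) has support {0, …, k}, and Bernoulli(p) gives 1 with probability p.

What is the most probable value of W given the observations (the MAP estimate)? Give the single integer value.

argmax_v P(W = v | obs) = 1

Enumerate traces; 8 have nonzero weight after conditioning:
  (X=2, U=1, W=1, Y=2, Z=1) weight 2/63
  (X=2, U=1, W=1, Y=3, Z=1) weight 2/63
  (X=2, U=2, W=0, Y=2, Z=1) weight 1/63
  (X=2, U=2, W=0, Y=3, Z=1) weight 1/63
  (X=3, U=2, W=1, Y=2, Z=1) weight 1/144
  (X=3, U=2, W=1, Y=3, Z=1) weight 1/144
  (X=4, U=2, W=1, Y=2, Z=1) weight 1/144
  (X=4, U=2, W=1, Y=3, Z=1) weight 1/144
Group by W:
  weight(W=0) = 2/63
  weight(W=1) = 23/252
Total weight = 2/63 + 23/252 = 31/252
P(W=0 | obs) = 2/63 / 31/252 = 8/31
P(W=1 | obs) = 23/252 / 31/252 = 23/31
argmax = 1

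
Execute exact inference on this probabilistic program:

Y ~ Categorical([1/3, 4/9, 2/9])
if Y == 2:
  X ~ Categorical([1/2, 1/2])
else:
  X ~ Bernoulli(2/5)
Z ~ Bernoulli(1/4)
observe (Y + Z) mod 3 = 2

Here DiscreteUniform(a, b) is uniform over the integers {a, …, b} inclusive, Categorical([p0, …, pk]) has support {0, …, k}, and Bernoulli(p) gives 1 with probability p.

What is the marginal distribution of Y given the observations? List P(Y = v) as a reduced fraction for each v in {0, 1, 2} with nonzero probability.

Enumerate traces; 4 have nonzero weight after conditioning:
  (Y=1, X=0, Z=1) weight 1/15
  (Y=1, X=1, Z=1) weight 2/45
  (Y=2, X=0, Z=0) weight 1/12
  (Y=2, X=1, Z=0) weight 1/12
Group by Y:
  weight(Y=1) = 1/9
  weight(Y=2) = 1/6
Total weight = 1/9 + 1/6 = 5/18
P(Y=1 | obs) = 1/9 / 5/18 = 2/5
P(Y=2 | obs) = 1/6 / 5/18 = 3/5

P(Y=1) = 2/5, P(Y=2) = 3/5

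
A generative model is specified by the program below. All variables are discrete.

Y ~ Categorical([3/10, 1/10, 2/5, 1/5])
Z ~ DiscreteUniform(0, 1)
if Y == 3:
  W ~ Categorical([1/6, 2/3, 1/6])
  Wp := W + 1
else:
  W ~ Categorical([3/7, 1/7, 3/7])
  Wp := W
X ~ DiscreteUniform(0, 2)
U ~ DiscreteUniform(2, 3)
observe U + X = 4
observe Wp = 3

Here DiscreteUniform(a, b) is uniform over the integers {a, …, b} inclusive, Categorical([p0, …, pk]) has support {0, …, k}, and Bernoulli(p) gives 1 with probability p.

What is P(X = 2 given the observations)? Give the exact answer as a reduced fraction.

P(X = 2 | obs) = 1/2

Enumerate traces; 4 have nonzero weight after conditioning:
  (Y=3, Z=0, W=2, X=1, U=3) weight 1/360
  (Y=3, Z=0, W=2, X=2, U=2) weight 1/360
  (Y=3, Z=1, W=2, X=1, U=3) weight 1/360
  (Y=3, Z=1, W=2, X=2, U=2) weight 1/360
Group by X:
  weight(X=1) = 1/180
  weight(X=2) = 1/180
Total weight = 1/180 + 1/180 = 1/90
P(X=1 | obs) = 1/180 / 1/90 = 1/2
P(X=2 | obs) = 1/180 / 1/90 = 1/2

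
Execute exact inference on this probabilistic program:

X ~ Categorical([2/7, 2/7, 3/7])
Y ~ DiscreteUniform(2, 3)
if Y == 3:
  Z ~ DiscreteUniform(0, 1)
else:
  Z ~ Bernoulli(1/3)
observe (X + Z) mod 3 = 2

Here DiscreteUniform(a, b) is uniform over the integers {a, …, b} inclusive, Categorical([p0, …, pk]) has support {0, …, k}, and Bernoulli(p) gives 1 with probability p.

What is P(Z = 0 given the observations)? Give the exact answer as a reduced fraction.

Enumerate traces; 4 have nonzero weight after conditioning:
  (X=1, Y=2, Z=1) weight 1/21
  (X=1, Y=3, Z=1) weight 1/14
  (X=2, Y=2, Z=0) weight 1/7
  (X=2, Y=3, Z=0) weight 3/28
Group by Z:
  weight(Z=0) = 1/4
  weight(Z=1) = 5/42
Total weight = 1/4 + 5/42 = 31/84
P(Z=0 | obs) = 1/4 / 31/84 = 21/31
P(Z=1 | obs) = 5/42 / 31/84 = 10/31

P(Z = 0 | obs) = 21/31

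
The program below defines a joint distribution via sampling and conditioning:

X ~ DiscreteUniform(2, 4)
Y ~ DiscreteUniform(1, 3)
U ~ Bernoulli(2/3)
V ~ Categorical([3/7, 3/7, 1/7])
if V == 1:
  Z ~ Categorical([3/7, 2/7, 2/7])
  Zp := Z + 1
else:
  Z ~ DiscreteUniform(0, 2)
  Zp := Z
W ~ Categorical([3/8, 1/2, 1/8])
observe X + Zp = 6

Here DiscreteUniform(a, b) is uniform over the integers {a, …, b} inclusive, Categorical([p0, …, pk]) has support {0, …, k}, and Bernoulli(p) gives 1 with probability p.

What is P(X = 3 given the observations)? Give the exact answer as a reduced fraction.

P(X = 3 | obs) = 9/32

Enumerate traces; 72 have nonzero weight after conditioning:
  (X=3, Y=1, U=0, V=1, Z=2, W=0) weight 1/588
  (X=3, Y=1, U=0, V=1, Z=2, W=1) weight 1/441
  (X=3, Y=1, U=0, V=1, Z=2, W=2) weight 1/1764
  (X=3, Y=1, U=1, V=1, Z=2, W=0) weight 1/294
  (X=3, Y=1, U=1, V=1, Z=2, W=1) weight 2/441
  (X=3, Y=1, U=1, V=1, Z=2, W=2) weight 1/882
  (X=3, Y=2, U=0, V=1, Z=2, W=0) weight 1/588
  (X=3, Y=2, U=0, V=1, Z=2, W=1) weight 1/441
  (X=4, Y=1, U=0, V=0, Z=2, W=0) weight 1/504
  … 63 more
Group by X:
  weight(X=3) = 2/49
  weight(X=4) = 46/441
Total weight = 2/49 + 46/441 = 64/441
P(X=3 | obs) = 2/49 / 64/441 = 9/32
P(X=4 | obs) = 46/441 / 64/441 = 23/32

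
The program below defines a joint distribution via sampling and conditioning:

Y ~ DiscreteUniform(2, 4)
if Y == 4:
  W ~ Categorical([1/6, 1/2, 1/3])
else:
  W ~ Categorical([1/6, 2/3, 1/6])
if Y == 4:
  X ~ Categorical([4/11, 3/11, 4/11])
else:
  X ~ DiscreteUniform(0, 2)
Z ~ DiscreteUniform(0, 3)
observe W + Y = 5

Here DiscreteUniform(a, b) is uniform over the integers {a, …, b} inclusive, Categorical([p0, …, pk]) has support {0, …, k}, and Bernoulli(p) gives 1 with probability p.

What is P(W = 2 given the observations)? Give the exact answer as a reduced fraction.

P(W = 2 | obs) = 1/4

Enumerate traces; 24 have nonzero weight after conditioning:
  (Y=3, W=2, X=0, Z=0) weight 1/216
  (Y=3, W=2, X=0, Z=1) weight 1/216
  (Y=3, W=2, X=0, Z=2) weight 1/216
  (Y=3, W=2, X=0, Z=3) weight 1/216
  (Y=3, W=2, X=1, Z=0) weight 1/216
  (Y=3, W=2, X=1, Z=1) weight 1/216
  (Y=3, W=2, X=1, Z=2) weight 1/216
  (Y=3, W=2, X=1, Z=3) weight 1/216
  (Y=4, W=1, X=0, Z=0) weight 1/66
  … 15 more
Group by W:
  weight(W=1) = 1/6
  weight(W=2) = 1/18
Total weight = 1/6 + 1/18 = 2/9
P(W=1 | obs) = 1/6 / 2/9 = 3/4
P(W=2 | obs) = 1/18 / 2/9 = 1/4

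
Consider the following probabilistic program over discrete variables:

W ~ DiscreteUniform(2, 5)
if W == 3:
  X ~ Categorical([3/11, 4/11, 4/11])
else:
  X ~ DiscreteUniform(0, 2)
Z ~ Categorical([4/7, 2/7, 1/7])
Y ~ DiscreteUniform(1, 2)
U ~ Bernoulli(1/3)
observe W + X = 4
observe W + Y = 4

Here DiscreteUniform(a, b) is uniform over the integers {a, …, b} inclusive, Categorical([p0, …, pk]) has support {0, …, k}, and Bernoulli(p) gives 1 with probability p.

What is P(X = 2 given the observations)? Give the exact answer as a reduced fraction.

Enumerate traces; 12 have nonzero weight after conditioning:
  (W=2, X=2, Z=0, Y=2, U=0) weight 1/63
  (W=2, X=2, Z=0, Y=2, U=1) weight 1/126
  (W=2, X=2, Z=1, Y=2, U=0) weight 1/126
  (W=2, X=2, Z=1, Y=2, U=1) weight 1/252
  (W=2, X=2, Z=2, Y=2, U=0) weight 1/252
  (W=2, X=2, Z=2, Y=2, U=1) weight 1/504
  (W=3, X=1, Z=0, Y=1, U=0) weight 4/231
  (W=3, X=1, Z=0, Y=1, U=1) weight 2/231
  … 4 more
Group by X:
  weight(X=1) = 1/22
  weight(X=2) = 1/24
Total weight = 1/22 + 1/24 = 23/264
P(X=1 | obs) = 1/22 / 23/264 = 12/23
P(X=2 | obs) = 1/24 / 23/264 = 11/23

P(X = 2 | obs) = 11/23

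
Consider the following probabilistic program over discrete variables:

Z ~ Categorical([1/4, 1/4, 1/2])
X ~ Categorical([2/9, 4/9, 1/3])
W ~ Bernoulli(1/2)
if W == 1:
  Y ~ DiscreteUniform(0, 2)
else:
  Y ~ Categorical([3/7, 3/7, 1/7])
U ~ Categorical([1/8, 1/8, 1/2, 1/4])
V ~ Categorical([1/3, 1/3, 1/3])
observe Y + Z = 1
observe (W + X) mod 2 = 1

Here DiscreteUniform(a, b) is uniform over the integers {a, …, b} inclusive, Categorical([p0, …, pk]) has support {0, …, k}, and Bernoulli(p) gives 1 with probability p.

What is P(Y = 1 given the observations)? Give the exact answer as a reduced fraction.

P(Y = 1 | obs) = 1/2

Enumerate traces; 72 have nonzero weight after conditioning:
  (Z=0, X=0, W=1, Y=1, U=0, V=0) weight 1/2592
  (Z=0, X=0, W=1, Y=1, U=0, V=1) weight 1/2592
  (Z=0, X=0, W=1, Y=1, U=0, V=2) weight 1/2592
  (Z=0, X=0, W=1, Y=1, U=1, V=0) weight 1/2592
  (Z=0, X=0, W=1, Y=1, U=1, V=1) weight 1/2592
  (Z=0, X=0, W=1, Y=1, U=1, V=2) weight 1/2592
  (Z=0, X=0, W=1, Y=1, U=2, V=0) weight 1/648
  (Z=0, X=0, W=1, Y=1, U=2, V=1) weight 1/648
  (Z=1, X=0, W=1, Y=0, U=0, V=0) weight 1/2592
  … 63 more
Group by Y:
  weight(Y=0) = 71/1512
  weight(Y=1) = 71/1512
Total weight = 71/1512 + 71/1512 = 71/756
P(Y=0 | obs) = 71/1512 / 71/756 = 1/2
P(Y=1 | obs) = 71/1512 / 71/756 = 1/2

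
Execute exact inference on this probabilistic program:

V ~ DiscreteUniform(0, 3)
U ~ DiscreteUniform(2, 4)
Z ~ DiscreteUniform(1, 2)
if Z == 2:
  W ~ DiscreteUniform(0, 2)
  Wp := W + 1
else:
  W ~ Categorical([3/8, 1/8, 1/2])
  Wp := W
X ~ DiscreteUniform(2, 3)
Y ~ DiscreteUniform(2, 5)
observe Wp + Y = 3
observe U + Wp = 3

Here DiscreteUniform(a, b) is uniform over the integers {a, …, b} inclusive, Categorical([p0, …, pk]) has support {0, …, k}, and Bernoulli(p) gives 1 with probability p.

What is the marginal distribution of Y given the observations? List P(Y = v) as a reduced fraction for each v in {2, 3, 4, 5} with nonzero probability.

P(Y=2) = 11/20, P(Y=3) = 9/20

Enumerate traces; 24 have nonzero weight after conditioning:
  (V=0, U=2, Z=1, W=1, X=2, Y=2) weight 1/1536
  (V=0, U=2, Z=1, W=1, X=3, Y=2) weight 1/1536
  (V=0, U=2, Z=2, W=0, X=2, Y=2) weight 1/576
  (V=0, U=2, Z=2, W=0, X=3, Y=2) weight 1/576
  (V=0, U=3, Z=1, W=0, X=2, Y=3) weight 1/512
  (V=0, U=3, Z=1, W=0, X=3, Y=3) weight 1/512
  (V=1, U=2, Z=1, W=1, X=2, Y=2) weight 1/1536
  (V=1, U=2, Z=1, W=1, X=3, Y=2) weight 1/1536
  … 16 more
Group by Y:
  weight(Y=2) = 11/576
  weight(Y=3) = 1/64
Total weight = 11/576 + 1/64 = 5/144
P(Y=2 | obs) = 11/576 / 5/144 = 11/20
P(Y=3 | obs) = 1/64 / 5/144 = 9/20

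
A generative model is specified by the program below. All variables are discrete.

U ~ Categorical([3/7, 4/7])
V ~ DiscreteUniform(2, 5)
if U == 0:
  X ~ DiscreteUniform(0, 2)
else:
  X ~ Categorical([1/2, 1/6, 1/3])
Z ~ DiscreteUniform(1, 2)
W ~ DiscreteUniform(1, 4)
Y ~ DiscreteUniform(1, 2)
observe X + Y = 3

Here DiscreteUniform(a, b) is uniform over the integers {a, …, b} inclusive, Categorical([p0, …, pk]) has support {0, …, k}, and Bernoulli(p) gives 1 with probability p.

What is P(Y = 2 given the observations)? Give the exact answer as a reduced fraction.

P(Y = 2 | obs) = 5/12

Enumerate traces; 128 have nonzero weight after conditioning:
  (U=0, V=2, X=1, Z=1, W=1, Y=2) weight 1/448
  (U=0, V=2, X=1, Z=1, W=2, Y=2) weight 1/448
  (U=0, V=2, X=1, Z=1, W=3, Y=2) weight 1/448
  (U=0, V=2, X=1, Z=1, W=4, Y=2) weight 1/448
  (U=0, V=2, X=1, Z=2, W=1, Y=2) weight 1/448
  (U=0, V=2, X=1, Z=2, W=2, Y=2) weight 1/448
  (U=0, V=2, X=1, Z=2, W=3, Y=2) weight 1/448
  (U=0, V=2, X=1, Z=2, W=4, Y=2) weight 1/448
  (U=0, V=2, X=2, Z=1, W=1, Y=1) weight 1/448
  … 119 more
Group by Y:
  weight(Y=1) = 1/6
  weight(Y=2) = 5/42
Total weight = 1/6 + 5/42 = 2/7
P(Y=1 | obs) = 1/6 / 2/7 = 7/12
P(Y=2 | obs) = 5/42 / 2/7 = 5/12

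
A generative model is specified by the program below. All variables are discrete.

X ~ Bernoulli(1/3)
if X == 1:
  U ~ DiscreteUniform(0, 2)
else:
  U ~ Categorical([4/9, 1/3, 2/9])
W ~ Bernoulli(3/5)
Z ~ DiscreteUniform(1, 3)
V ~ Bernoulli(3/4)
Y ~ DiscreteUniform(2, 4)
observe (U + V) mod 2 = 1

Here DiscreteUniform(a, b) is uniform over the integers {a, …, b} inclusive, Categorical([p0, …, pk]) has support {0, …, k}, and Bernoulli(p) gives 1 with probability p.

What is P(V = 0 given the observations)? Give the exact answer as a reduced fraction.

P(V = 0 | obs) = 1/7

Enumerate traces; 108 have nonzero weight after conditioning:
  (X=0, U=0, W=0, Z=1, V=1, Y=2) weight 4/405
  (X=0, U=0, W=0, Z=1, V=1, Y=3) weight 4/405
  (X=0, U=0, W=0, Z=1, V=1, Y=4) weight 4/405
  (X=0, U=0, W=0, Z=2, V=1, Y=2) weight 4/405
  (X=0, U=0, W=0, Z=2, V=1, Y=3) weight 4/405
  (X=0, U=0, W=0, Z=2, V=1, Y=4) weight 4/405
  (X=0, U=0, W=0, Z=3, V=1, Y=2) weight 4/405
  (X=0, U=0, W=0, Z=3, V=1, Y=3) weight 4/405
  (X=0, U=1, W=0, Z=1, V=0, Y=2) weight 1/405
  … 99 more
Group by V:
  weight(V=0) = 1/12
  weight(V=1) = 1/2
Total weight = 1/12 + 1/2 = 7/12
P(V=0 | obs) = 1/12 / 7/12 = 1/7
P(V=1 | obs) = 1/2 / 7/12 = 6/7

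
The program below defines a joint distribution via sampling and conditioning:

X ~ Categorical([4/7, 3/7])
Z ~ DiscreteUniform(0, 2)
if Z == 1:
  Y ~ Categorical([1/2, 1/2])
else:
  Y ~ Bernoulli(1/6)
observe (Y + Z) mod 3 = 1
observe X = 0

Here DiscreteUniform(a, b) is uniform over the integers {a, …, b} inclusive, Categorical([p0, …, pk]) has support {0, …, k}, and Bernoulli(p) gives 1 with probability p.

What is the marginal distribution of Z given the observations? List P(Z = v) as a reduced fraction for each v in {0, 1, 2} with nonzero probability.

P(Z=0) = 1/4, P(Z=1) = 3/4

Enumerate traces; 2 have nonzero weight after conditioning:
  (X=0, Z=0, Y=1) weight 2/63
  (X=0, Z=1, Y=0) weight 2/21
Group by Z:
  weight(Z=0) = 2/63
  weight(Z=1) = 2/21
Total weight = 2/63 + 2/21 = 8/63
P(Z=0 | obs) = 2/63 / 8/63 = 1/4
P(Z=1 | obs) = 2/21 / 8/63 = 3/4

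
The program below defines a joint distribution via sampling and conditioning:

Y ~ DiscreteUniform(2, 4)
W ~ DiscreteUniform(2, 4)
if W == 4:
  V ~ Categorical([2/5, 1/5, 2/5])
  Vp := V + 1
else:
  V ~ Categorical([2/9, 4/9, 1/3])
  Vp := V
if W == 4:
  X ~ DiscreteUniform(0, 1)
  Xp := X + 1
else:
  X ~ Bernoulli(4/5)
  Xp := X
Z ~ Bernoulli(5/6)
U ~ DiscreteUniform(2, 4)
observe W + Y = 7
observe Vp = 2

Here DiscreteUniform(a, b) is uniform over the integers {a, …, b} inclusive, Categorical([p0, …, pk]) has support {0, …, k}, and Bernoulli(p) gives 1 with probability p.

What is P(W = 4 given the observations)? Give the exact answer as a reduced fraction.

Enumerate traces; 24 have nonzero weight after conditioning:
  (Y=3, W=4, V=1, X=0, Z=0, U=2) weight 1/1620
  (Y=3, W=4, V=1, X=0, Z=0, U=3) weight 1/1620
  (Y=3, W=4, V=1, X=0, Z=0, U=4) weight 1/1620
  (Y=3, W=4, V=1, X=0, Z=1, U=2) weight 1/324
  (Y=3, W=4, V=1, X=0, Z=1, U=3) weight 1/324
  (Y=3, W=4, V=1, X=0, Z=1, U=4) weight 1/324
  (Y=3, W=4, V=1, X=1, Z=0, U=2) weight 1/1620
  (Y=3, W=4, V=1, X=1, Z=0, U=3) weight 1/1620
  (Y=4, W=3, V=2, X=0, Z=0, U=2) weight 1/2430
  … 15 more
Group by W:
  weight(W=3) = 1/27
  weight(W=4) = 1/45
Total weight = 1/27 + 1/45 = 8/135
P(W=3 | obs) = 1/27 / 8/135 = 5/8
P(W=4 | obs) = 1/45 / 8/135 = 3/8

P(W = 4 | obs) = 3/8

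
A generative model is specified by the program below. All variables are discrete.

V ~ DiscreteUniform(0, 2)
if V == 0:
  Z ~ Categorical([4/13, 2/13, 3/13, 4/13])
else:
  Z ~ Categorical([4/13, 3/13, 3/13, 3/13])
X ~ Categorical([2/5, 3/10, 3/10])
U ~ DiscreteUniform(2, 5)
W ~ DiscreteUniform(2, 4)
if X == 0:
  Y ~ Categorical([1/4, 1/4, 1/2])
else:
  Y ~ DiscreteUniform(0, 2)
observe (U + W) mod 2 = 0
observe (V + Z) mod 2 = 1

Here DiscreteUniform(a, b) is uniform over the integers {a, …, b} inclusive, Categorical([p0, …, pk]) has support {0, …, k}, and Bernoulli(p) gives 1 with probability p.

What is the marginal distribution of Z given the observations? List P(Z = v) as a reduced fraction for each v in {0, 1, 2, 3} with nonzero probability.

P(Z=0) = 4/19, P(Z=1) = 5/19, P(Z=2) = 3/19, P(Z=3) = 7/19

Enumerate traces; 324 have nonzero weight after conditioning:
  (V=0, Z=1, X=0, U=2, W=2, Y=0) weight 1/2340
  (V=0, Z=1, X=0, U=2, W=2, Y=1) weight 1/2340
  (V=0, Z=1, X=0, U=2, W=2, Y=2) weight 1/1170
  (V=0, Z=1, X=0, U=2, W=4, Y=0) weight 1/2340
  (V=0, Z=1, X=0, U=2, W=4, Y=1) weight 1/2340
  (V=0, Z=1, X=0, U=2, W=4, Y=2) weight 1/1170
  (V=0, Z=1, X=0, U=3, W=3, Y=0) weight 1/2340
  (V=0, Z=1, X=0, U=3, W=3, Y=1) weight 1/2340
  (V=0, Z=3, X=0, U=2, W=2, Y=0) weight 1/1170
  (V=1, Z=0, X=0, U=2, W=2, Y=0) weight 1/1170
  … 314 more
Group by Z:
  weight(Z=0) = 2/39
  weight(Z=1) = 5/78
  weight(Z=2) = 1/26
  weight(Z=3) = 7/78
Total weight = 2/39 + 5/78 + 1/26 + 7/78 = 19/78
P(Z=0 | obs) = 2/39 / 19/78 = 4/19
P(Z=1 | obs) = 5/78 / 19/78 = 5/19
P(Z=2 | obs) = 1/26 / 19/78 = 3/19
P(Z=3 | obs) = 7/78 / 19/78 = 7/19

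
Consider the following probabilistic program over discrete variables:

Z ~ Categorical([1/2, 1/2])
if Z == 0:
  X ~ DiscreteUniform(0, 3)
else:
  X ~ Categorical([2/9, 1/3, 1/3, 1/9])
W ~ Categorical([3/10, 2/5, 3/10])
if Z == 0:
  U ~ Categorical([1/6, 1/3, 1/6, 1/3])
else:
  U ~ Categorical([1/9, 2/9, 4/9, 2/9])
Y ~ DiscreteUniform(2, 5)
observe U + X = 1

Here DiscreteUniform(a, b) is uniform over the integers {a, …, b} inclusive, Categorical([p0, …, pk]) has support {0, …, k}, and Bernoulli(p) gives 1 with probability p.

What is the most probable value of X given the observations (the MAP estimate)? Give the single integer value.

argmax_v P(X = v | obs) = 0

Enumerate traces; 48 have nonzero weight after conditioning:
  (Z=0, X=0, W=0, U=1, Y=2) weight 1/320
  (Z=0, X=0, W=0, U=1, Y=3) weight 1/320
  (Z=0, X=0, W=0, U=1, Y=4) weight 1/320
  (Z=0, X=0, W=0, U=1, Y=5) weight 1/320
  (Z=0, X=0, W=1, U=1, Y=2) weight 1/240
  (Z=0, X=0, W=1, U=1, Y=3) weight 1/240
  (Z=0, X=0, W=1, U=1, Y=4) weight 1/240
  (Z=0, X=0, W=1, U=1, Y=5) weight 1/240
  (Z=0, X=1, W=0, U=0, Y=2) weight 1/640
  … 39 more
Group by X:
  weight(X=0) = 43/648
  weight(X=1) = 17/432
Total weight = 43/648 + 17/432 = 137/1296
P(X=0 | obs) = 43/648 / 137/1296 = 86/137
P(X=1 | obs) = 17/432 / 137/1296 = 51/137
argmax = 0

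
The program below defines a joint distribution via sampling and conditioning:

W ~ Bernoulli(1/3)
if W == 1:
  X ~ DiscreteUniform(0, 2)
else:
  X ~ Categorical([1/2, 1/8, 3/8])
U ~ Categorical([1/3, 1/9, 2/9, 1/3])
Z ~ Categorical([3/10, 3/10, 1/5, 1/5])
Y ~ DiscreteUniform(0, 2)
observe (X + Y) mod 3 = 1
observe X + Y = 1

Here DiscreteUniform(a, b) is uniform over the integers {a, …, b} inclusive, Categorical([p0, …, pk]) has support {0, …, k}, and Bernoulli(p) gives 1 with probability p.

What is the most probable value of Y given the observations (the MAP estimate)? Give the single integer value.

Enumerate traces; 64 have nonzero weight after conditioning:
  (W=0, X=0, U=0, Z=0, Y=1) weight 1/90
  (W=0, X=0, U=0, Z=1, Y=1) weight 1/90
  (W=0, X=0, U=0, Z=2, Y=1) weight 1/135
  (W=0, X=0, U=0, Z=3, Y=1) weight 1/135
  (W=0, X=0, U=1, Z=0, Y=1) weight 1/270
  (W=0, X=0, U=1, Z=1, Y=1) weight 1/270
  (W=0, X=0, U=1, Z=2, Y=1) weight 1/405
  (W=0, X=0, U=1, Z=3, Y=1) weight 1/405
  (W=0, X=1, U=0, Z=0, Y=0) weight 1/360
  … 55 more
Group by Y:
  weight(Y=0) = 7/108
  weight(Y=1) = 4/27
Total weight = 7/108 + 4/27 = 23/108
P(Y=0 | obs) = 7/108 / 23/108 = 7/23
P(Y=1 | obs) = 4/27 / 23/108 = 16/23
argmax = 1

argmax_v P(Y = v | obs) = 1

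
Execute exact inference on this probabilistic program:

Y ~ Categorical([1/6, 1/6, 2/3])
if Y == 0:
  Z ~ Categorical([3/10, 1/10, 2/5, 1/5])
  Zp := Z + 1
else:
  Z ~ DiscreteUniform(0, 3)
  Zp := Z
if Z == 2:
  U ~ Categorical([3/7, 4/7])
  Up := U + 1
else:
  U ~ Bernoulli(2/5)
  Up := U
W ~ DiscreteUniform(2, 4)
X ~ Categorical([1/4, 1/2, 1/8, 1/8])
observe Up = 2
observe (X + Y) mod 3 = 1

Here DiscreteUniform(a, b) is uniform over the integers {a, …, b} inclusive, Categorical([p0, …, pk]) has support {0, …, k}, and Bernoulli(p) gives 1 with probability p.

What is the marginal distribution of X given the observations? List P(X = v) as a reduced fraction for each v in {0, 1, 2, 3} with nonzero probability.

Enumerate traces; 12 have nonzero weight after conditioning:
  (Y=0, Z=2, U=1, W=2, X=1) weight 2/315
  (Y=0, Z=2, U=1, W=3, X=1) weight 2/315
  (Y=0, Z=2, U=1, W=4, X=1) weight 2/315
  (Y=1, Z=2, U=1, W=2, X=0) weight 1/504
  (Y=1, Z=2, U=1, W=2, X=3) weight 1/1008
  (Y=1, Z=2, U=1, W=3, X=0) weight 1/504
  (Y=1, Z=2, U=1, W=3, X=3) weight 1/1008
  (Y=1, Z=2, U=1, W=4, X=0) weight 1/504
  (Y=2, Z=2, U=1, W=2, X=2) weight 1/252
  … 3 more
Group by X:
  weight(X=0) = 1/168
  weight(X=1) = 2/105
  weight(X=2) = 1/84
  weight(X=3) = 1/336
Total weight = 1/168 + 2/105 + 1/84 + 1/336 = 67/1680
P(X=0 | obs) = 1/168 / 67/1680 = 10/67
P(X=1 | obs) = 2/105 / 67/1680 = 32/67
P(X=2 | obs) = 1/84 / 67/1680 = 20/67
P(X=3 | obs) = 1/336 / 67/1680 = 5/67

P(X=0) = 10/67, P(X=1) = 32/67, P(X=2) = 20/67, P(X=3) = 5/67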